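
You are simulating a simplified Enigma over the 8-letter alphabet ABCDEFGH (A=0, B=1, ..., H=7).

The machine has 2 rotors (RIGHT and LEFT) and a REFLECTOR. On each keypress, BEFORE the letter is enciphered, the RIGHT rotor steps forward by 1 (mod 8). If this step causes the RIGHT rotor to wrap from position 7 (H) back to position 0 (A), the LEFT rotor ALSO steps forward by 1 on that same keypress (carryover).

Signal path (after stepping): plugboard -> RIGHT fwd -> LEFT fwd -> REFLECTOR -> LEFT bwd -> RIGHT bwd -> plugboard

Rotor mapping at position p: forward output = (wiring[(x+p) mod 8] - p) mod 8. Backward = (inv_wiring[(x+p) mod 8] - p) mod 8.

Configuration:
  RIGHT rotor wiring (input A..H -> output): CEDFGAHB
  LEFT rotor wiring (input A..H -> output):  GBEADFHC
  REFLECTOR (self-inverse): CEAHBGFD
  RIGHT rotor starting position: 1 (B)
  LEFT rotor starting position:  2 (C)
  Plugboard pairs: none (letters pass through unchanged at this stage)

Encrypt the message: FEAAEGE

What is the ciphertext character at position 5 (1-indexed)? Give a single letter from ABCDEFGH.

Char 1 ('F'): step: R->2, L=2; F->plug->F->R->H->L->H->refl->D->L'->D->R'->B->plug->B
Char 2 ('E'): step: R->3, L=2; E->plug->E->R->G->L->E->refl->B->L'->C->R'->A->plug->A
Char 3 ('A'): step: R->4, L=2; A->plug->A->R->C->L->B->refl->E->L'->G->R'->E->plug->E
Char 4 ('A'): step: R->5, L=2; A->plug->A->R->D->L->D->refl->H->L'->H->R'->E->plug->E
Char 5 ('E'): step: R->6, L=2; E->plug->E->R->F->L->A->refl->C->L'->A->R'->G->plug->G

G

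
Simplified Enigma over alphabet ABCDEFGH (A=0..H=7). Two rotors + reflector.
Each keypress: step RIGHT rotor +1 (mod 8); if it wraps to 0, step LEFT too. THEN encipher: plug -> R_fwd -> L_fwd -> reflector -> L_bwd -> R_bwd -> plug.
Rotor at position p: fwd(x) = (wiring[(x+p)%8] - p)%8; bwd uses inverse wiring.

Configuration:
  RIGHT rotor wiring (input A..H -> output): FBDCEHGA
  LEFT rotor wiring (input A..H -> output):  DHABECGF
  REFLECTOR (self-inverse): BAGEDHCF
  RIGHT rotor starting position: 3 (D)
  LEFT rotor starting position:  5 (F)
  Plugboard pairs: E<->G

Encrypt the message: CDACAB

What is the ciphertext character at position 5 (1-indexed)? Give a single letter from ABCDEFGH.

Char 1 ('C'): step: R->4, L=5; C->plug->C->R->C->L->A->refl->B->L'->B->R'->E->plug->G
Char 2 ('D'): step: R->5, L=5; D->plug->D->R->A->L->F->refl->H->L'->H->R'->H->plug->H
Char 3 ('A'): step: R->6, L=5; A->plug->A->R->A->L->F->refl->H->L'->H->R'->C->plug->C
Char 4 ('C'): step: R->7, L=5; C->plug->C->R->C->L->A->refl->B->L'->B->R'->A->plug->A
Char 5 ('A'): step: R->0, L->6 (L advanced); A->plug->A->R->F->L->D->refl->E->L'->H->R'->F->plug->F

F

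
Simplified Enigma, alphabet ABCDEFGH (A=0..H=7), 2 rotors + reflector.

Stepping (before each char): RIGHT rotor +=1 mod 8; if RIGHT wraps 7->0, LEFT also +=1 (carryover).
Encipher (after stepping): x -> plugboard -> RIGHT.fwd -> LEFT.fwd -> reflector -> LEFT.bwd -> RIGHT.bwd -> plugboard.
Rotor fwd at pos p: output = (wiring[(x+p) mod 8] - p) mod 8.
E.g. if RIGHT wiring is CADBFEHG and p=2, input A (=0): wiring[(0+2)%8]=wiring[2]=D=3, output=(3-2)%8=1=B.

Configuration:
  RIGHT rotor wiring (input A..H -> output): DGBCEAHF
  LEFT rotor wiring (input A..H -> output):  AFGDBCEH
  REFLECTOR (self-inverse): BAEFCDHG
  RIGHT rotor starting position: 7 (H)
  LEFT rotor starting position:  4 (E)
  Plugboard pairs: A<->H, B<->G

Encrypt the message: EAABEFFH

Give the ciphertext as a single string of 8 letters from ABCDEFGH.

Answer: AEEFFBCB

Derivation:
Char 1 ('E'): step: R->0, L->5 (L advanced); E->plug->E->R->E->L->A->refl->B->L'->F->R'->H->plug->A
Char 2 ('A'): step: R->1, L=5; A->plug->H->R->C->L->C->refl->E->L'->H->R'->E->plug->E
Char 3 ('A'): step: R->2, L=5; A->plug->H->R->E->L->A->refl->B->L'->F->R'->E->plug->E
Char 4 ('B'): step: R->3, L=5; B->plug->G->R->D->L->D->refl->F->L'->A->R'->F->plug->F
Char 5 ('E'): step: R->4, L=5; E->plug->E->R->H->L->E->refl->C->L'->C->R'->F->plug->F
Char 6 ('F'): step: R->5, L=5; F->plug->F->R->E->L->A->refl->B->L'->F->R'->G->plug->B
Char 7 ('F'): step: R->6, L=5; F->plug->F->R->E->L->A->refl->B->L'->F->R'->C->plug->C
Char 8 ('H'): step: R->7, L=5; H->plug->A->R->G->L->G->refl->H->L'->B->R'->G->plug->B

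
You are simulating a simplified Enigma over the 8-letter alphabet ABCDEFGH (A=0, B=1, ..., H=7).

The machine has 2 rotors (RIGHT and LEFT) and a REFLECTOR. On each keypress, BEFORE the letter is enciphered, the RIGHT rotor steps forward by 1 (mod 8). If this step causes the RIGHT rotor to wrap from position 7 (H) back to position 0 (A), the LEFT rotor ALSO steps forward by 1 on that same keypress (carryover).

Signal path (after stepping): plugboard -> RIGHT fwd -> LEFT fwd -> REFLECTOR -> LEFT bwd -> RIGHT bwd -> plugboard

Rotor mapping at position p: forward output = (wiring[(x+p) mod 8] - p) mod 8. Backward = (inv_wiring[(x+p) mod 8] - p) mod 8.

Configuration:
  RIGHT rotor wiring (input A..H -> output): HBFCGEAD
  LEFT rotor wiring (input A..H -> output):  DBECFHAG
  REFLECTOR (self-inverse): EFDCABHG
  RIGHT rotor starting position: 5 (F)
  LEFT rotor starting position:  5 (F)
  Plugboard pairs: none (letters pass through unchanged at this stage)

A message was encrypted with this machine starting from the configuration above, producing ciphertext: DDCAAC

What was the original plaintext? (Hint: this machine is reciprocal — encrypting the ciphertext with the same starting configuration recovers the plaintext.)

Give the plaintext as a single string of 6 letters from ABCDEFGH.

Char 1 ('D'): step: R->6, L=5; D->plug->D->R->D->L->G->refl->H->L'->F->R'->B->plug->B
Char 2 ('D'): step: R->7, L=5; D->plug->D->R->G->L->F->refl->B->L'->C->R'->C->plug->C
Char 3 ('C'): step: R->0, L->6 (L advanced); C->plug->C->R->F->L->E->refl->A->L'->B->R'->B->plug->B
Char 4 ('A'): step: R->1, L=6; A->plug->A->R->A->L->C->refl->D->L'->D->R'->E->plug->E
Char 5 ('A'): step: R->2, L=6; A->plug->A->R->D->L->D->refl->C->L'->A->R'->B->plug->B
Char 6 ('C'): step: R->3, L=6; C->plug->C->R->B->L->A->refl->E->L'->F->R'->D->plug->D

Answer: BCBEBD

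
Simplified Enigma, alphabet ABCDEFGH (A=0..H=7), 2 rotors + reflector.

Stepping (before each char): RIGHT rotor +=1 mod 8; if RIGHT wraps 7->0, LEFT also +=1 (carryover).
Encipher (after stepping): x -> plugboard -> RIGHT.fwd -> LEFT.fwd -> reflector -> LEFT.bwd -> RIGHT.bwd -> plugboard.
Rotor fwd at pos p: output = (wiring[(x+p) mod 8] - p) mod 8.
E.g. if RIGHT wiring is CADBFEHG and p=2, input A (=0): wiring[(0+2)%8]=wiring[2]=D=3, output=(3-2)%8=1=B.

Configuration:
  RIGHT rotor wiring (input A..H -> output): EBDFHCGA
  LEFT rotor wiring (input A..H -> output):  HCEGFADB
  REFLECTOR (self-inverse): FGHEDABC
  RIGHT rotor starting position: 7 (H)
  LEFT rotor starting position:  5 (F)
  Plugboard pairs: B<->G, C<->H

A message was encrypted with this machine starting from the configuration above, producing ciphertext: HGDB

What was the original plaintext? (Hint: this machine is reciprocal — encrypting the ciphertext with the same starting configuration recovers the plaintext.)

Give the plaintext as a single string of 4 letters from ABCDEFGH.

Char 1 ('H'): step: R->0, L->6 (L advanced); H->plug->C->R->D->L->E->refl->D->L'->B->R'->B->plug->G
Char 2 ('G'): step: R->1, L=6; G->plug->B->R->C->L->B->refl->G->L'->E->R'->C->plug->H
Char 3 ('D'): step: R->2, L=6; D->plug->D->R->A->L->F->refl->A->L'->F->R'->C->plug->H
Char 4 ('B'): step: R->3, L=6; B->plug->G->R->G->L->H->refl->C->L'->H->R'->C->plug->H

Answer: GHHH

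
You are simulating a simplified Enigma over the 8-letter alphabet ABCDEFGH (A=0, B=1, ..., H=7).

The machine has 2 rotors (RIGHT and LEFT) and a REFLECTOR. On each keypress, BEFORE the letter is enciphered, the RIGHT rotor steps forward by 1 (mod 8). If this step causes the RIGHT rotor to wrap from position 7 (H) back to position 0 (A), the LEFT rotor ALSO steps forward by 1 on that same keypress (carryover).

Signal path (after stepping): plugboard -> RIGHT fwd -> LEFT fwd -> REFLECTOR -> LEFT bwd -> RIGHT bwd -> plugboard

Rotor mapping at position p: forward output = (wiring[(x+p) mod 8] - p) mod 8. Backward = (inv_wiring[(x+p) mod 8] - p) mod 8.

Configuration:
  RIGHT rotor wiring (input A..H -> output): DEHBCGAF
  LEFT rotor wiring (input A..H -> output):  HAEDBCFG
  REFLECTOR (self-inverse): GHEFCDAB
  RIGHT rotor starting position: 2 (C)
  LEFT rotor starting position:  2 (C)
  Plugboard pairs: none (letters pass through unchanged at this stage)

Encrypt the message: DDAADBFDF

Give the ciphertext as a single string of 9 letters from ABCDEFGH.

Answer: FBFECFHEG

Derivation:
Char 1 ('D'): step: R->3, L=2; D->plug->D->R->F->L->E->refl->C->L'->A->R'->F->plug->F
Char 2 ('D'): step: R->4, L=2; D->plug->D->R->B->L->B->refl->H->L'->C->R'->B->plug->B
Char 3 ('A'): step: R->5, L=2; A->plug->A->R->B->L->B->refl->H->L'->C->R'->F->plug->F
Char 4 ('A'): step: R->6, L=2; A->plug->A->R->C->L->H->refl->B->L'->B->R'->E->plug->E
Char 5 ('D'): step: R->7, L=2; D->plug->D->R->A->L->C->refl->E->L'->F->R'->C->plug->C
Char 6 ('B'): step: R->0, L->3 (L advanced); B->plug->B->R->E->L->D->refl->F->L'->G->R'->F->plug->F
Char 7 ('F'): step: R->1, L=3; F->plug->F->R->H->L->B->refl->H->L'->C->R'->H->plug->H
Char 8 ('D'): step: R->2, L=3; D->plug->D->R->E->L->D->refl->F->L'->G->R'->E->plug->E
Char 9 ('F'): step: R->3, L=3; F->plug->F->R->A->L->A->refl->G->L'->B->R'->G->plug->G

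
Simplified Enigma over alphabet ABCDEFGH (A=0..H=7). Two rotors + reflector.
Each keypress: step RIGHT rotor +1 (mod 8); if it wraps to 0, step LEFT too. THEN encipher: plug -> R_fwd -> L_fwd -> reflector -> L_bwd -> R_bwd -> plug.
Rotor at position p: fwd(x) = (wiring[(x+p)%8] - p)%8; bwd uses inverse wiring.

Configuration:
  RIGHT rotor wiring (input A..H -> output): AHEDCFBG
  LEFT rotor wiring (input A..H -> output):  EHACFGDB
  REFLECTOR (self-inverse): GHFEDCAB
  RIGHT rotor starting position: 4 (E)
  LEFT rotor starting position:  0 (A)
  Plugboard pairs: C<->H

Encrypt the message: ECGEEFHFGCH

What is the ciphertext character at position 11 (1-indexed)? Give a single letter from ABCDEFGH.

Char 1 ('E'): step: R->5, L=0; E->plug->E->R->C->L->A->refl->G->L'->F->R'->H->plug->C
Char 2 ('C'): step: R->6, L=0; C->plug->H->R->H->L->B->refl->H->L'->B->R'->D->plug->D
Char 3 ('G'): step: R->7, L=0; G->plug->G->R->G->L->D->refl->E->L'->A->R'->C->plug->H
Char 4 ('E'): step: R->0, L->1 (L advanced); E->plug->E->R->C->L->B->refl->H->L'->B->R'->G->plug->G
Char 5 ('E'): step: R->1, L=1; E->plug->E->R->E->L->F->refl->C->L'->F->R'->G->plug->G
Char 6 ('F'): step: R->2, L=1; F->plug->F->R->E->L->F->refl->C->L'->F->R'->H->plug->C
Char 7 ('H'): step: R->3, L=1; H->plug->C->R->C->L->B->refl->H->L'->B->R'->H->plug->C
Char 8 ('F'): step: R->4, L=1; F->plug->F->R->D->L->E->refl->D->L'->H->R'->H->plug->C
Char 9 ('G'): step: R->5, L=1; G->plug->G->R->G->L->A->refl->G->L'->A->R'->A->plug->A
Char 10 ('C'): step: R->6, L=1; C->plug->H->R->H->L->D->refl->E->L'->D->R'->A->plug->A
Char 11 ('H'): step: R->7, L=1; H->plug->C->R->A->L->G->refl->A->L'->G->R'->G->plug->G

G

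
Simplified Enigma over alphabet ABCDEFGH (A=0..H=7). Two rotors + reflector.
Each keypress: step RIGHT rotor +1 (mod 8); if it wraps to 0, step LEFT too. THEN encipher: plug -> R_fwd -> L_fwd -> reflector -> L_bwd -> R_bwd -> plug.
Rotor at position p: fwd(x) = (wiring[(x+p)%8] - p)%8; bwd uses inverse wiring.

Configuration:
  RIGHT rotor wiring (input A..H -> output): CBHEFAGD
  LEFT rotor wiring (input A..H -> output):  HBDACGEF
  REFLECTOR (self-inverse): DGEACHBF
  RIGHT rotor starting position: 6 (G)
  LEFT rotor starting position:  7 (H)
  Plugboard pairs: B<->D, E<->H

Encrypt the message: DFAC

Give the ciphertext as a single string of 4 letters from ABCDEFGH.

Answer: CCHD

Derivation:
Char 1 ('D'): step: R->7, L=7; D->plug->B->R->D->L->E->refl->C->L'->C->R'->C->plug->C
Char 2 ('F'): step: R->0, L->0 (L advanced); F->plug->F->R->A->L->H->refl->F->L'->H->R'->C->plug->C
Char 3 ('A'): step: R->1, L=0; A->plug->A->R->A->L->H->refl->F->L'->H->R'->E->plug->H
Char 4 ('C'): step: R->2, L=0; C->plug->C->R->D->L->A->refl->D->L'->C->R'->B->plug->D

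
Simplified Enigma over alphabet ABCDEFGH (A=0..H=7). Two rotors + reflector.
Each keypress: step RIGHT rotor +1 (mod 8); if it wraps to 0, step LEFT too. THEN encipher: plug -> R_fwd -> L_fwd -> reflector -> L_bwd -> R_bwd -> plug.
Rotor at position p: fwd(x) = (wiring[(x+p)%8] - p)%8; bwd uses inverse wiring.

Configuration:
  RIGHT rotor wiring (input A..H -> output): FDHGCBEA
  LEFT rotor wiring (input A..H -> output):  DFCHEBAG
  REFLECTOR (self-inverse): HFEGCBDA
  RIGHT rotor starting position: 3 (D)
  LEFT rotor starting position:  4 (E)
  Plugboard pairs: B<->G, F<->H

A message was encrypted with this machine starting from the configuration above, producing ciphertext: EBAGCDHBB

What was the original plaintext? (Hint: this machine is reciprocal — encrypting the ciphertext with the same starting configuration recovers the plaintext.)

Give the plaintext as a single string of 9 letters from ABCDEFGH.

Answer: GFCEBHCCE

Derivation:
Char 1 ('E'): step: R->4, L=4; E->plug->E->R->B->L->F->refl->B->L'->F->R'->B->plug->G
Char 2 ('B'): step: R->5, L=4; B->plug->G->R->B->L->F->refl->B->L'->F->R'->H->plug->F
Char 3 ('A'): step: R->6, L=4; A->plug->A->R->G->L->G->refl->D->L'->H->R'->C->plug->C
Char 4 ('G'): step: R->7, L=4; G->plug->B->R->G->L->G->refl->D->L'->H->R'->E->plug->E
Char 5 ('C'): step: R->0, L->5 (L advanced); C->plug->C->R->H->L->H->refl->A->L'->E->R'->G->plug->B
Char 6 ('D'): step: R->1, L=5; D->plug->D->R->B->L->D->refl->G->L'->D->R'->F->plug->H
Char 7 ('H'): step: R->2, L=5; H->plug->F->R->G->L->C->refl->E->L'->A->R'->C->plug->C
Char 8 ('B'): step: R->3, L=5; B->plug->G->R->A->L->E->refl->C->L'->G->R'->C->plug->C
Char 9 ('B'): step: R->4, L=5; B->plug->G->R->D->L->G->refl->D->L'->B->R'->E->plug->E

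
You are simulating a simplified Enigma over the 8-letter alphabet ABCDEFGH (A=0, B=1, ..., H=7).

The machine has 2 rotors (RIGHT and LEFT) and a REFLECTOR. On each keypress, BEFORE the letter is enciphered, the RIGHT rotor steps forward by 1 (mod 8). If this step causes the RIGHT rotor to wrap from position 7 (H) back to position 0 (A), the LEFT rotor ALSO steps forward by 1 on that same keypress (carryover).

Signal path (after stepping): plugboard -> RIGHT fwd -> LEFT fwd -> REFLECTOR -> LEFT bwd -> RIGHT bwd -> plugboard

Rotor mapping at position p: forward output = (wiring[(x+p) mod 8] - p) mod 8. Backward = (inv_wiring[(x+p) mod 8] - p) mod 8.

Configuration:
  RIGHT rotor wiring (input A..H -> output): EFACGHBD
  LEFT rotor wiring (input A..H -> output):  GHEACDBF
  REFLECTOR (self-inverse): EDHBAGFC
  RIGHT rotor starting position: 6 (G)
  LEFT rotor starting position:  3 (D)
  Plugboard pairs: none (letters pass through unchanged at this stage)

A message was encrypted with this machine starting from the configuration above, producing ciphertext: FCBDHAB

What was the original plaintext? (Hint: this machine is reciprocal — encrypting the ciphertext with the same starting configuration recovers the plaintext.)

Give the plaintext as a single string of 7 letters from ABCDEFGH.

Char 1 ('F'): step: R->7, L=3; F->plug->F->R->H->L->B->refl->D->L'->F->R'->B->plug->B
Char 2 ('C'): step: R->0, L->4 (L advanced); C->plug->C->R->A->L->G->refl->F->L'->C->R'->D->plug->D
Char 3 ('B'): step: R->1, L=4; B->plug->B->R->H->L->E->refl->A->L'->G->R'->E->plug->E
Char 4 ('D'): step: R->2, L=4; D->plug->D->R->F->L->D->refl->B->L'->D->R'->H->plug->H
Char 5 ('H'): step: R->3, L=4; H->plug->H->R->F->L->D->refl->B->L'->D->R'->B->plug->B
Char 6 ('A'): step: R->4, L=4; A->plug->A->R->C->L->F->refl->G->L'->A->R'->E->plug->E
Char 7 ('B'): step: R->5, L=4; B->plug->B->R->E->L->C->refl->H->L'->B->R'->H->plug->H

Answer: BDEHBEH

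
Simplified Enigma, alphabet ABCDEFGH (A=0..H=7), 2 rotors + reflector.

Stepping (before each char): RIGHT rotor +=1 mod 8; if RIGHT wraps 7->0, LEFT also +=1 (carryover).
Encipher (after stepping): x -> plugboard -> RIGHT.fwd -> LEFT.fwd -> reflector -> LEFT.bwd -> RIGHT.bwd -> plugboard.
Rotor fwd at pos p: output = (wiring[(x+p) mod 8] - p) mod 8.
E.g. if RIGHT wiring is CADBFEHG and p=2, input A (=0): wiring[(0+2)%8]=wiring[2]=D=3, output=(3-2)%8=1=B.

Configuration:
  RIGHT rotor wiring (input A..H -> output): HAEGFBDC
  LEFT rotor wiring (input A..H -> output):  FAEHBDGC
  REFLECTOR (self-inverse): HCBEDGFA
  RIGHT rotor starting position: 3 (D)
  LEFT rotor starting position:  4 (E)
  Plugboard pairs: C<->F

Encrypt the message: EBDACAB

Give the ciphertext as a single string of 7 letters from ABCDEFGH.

Char 1 ('E'): step: R->4, L=4; E->plug->E->R->D->L->G->refl->F->L'->A->R'->G->plug->G
Char 2 ('B'): step: R->5, L=4; B->plug->B->R->G->L->A->refl->H->L'->B->R'->G->plug->G
Char 3 ('D'): step: R->6, L=4; D->plug->D->R->C->L->C->refl->B->L'->E->R'->B->plug->B
Char 4 ('A'): step: R->7, L=4; A->plug->A->R->D->L->G->refl->F->L'->A->R'->B->plug->B
Char 5 ('C'): step: R->0, L->5 (L advanced); C->plug->F->R->B->L->B->refl->C->L'->G->R'->D->plug->D
Char 6 ('A'): step: R->1, L=5; A->plug->A->R->H->L->E->refl->D->L'->E->R'->D->plug->D
Char 7 ('B'): step: R->2, L=5; B->plug->B->R->E->L->D->refl->E->L'->H->R'->D->plug->D

Answer: GGBBDDD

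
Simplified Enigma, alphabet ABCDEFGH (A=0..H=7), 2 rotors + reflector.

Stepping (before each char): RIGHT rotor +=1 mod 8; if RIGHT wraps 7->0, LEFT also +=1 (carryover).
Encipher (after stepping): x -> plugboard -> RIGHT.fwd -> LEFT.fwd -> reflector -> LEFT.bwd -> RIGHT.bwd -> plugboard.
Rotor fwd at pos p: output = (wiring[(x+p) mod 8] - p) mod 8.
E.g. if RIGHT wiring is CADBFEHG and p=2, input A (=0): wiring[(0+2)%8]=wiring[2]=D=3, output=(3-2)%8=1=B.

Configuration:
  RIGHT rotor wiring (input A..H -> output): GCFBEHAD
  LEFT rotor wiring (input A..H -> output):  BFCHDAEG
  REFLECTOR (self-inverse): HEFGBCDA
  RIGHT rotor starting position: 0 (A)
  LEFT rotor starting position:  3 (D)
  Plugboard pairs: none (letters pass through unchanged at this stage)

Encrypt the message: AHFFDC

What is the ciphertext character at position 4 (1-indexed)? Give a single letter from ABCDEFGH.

Char 1 ('A'): step: R->1, L=3; A->plug->A->R->B->L->A->refl->H->L'->H->R'->F->plug->F
Char 2 ('H'): step: R->2, L=3; H->plug->H->R->A->L->E->refl->B->L'->D->R'->A->plug->A
Char 3 ('F'): step: R->3, L=3; F->plug->F->R->D->L->B->refl->E->L'->A->R'->E->plug->E
Char 4 ('F'): step: R->4, L=3; F->plug->F->R->G->L->C->refl->F->L'->C->R'->E->plug->E

E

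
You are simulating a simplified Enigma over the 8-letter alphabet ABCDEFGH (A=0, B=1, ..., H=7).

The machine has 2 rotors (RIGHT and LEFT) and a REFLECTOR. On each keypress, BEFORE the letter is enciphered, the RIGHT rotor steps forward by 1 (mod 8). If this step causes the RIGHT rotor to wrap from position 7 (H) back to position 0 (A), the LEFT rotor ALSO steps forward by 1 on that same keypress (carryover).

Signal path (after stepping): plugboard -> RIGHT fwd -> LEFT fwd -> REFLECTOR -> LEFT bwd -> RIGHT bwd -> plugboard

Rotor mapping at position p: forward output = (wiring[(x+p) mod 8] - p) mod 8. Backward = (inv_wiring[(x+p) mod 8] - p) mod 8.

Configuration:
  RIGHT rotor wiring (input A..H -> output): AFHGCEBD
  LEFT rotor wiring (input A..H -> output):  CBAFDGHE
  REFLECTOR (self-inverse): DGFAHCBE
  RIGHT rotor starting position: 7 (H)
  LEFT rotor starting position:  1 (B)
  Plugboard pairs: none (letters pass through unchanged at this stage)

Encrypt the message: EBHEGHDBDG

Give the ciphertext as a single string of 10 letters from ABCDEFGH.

Char 1 ('E'): step: R->0, L->2 (L advanced); E->plug->E->R->C->L->B->refl->G->L'->A->R'->A->plug->A
Char 2 ('B'): step: R->1, L=2; B->plug->B->R->G->L->A->refl->D->L'->B->R'->D->plug->D
Char 3 ('H'): step: R->2, L=2; H->plug->H->R->D->L->E->refl->H->L'->H->R'->E->plug->E
Char 4 ('E'): step: R->3, L=2; E->plug->E->R->A->L->G->refl->B->L'->C->R'->G->plug->G
Char 5 ('G'): step: R->4, L=2; G->plug->G->R->D->L->E->refl->H->L'->H->R'->D->plug->D
Char 6 ('H'): step: R->5, L=2; H->plug->H->R->F->L->C->refl->F->L'->E->R'->B->plug->B
Char 7 ('D'): step: R->6, L=2; D->plug->D->R->H->L->H->refl->E->L'->D->R'->A->plug->A
Char 8 ('B'): step: R->7, L=2; B->plug->B->R->B->L->D->refl->A->L'->G->R'->C->plug->C
Char 9 ('D'): step: R->0, L->3 (L advanced); D->plug->D->R->G->L->G->refl->B->L'->E->R'->F->plug->F
Char 10 ('G'): step: R->1, L=3; G->plug->G->R->C->L->D->refl->A->L'->B->R'->D->plug->D

Answer: ADEGDBACFD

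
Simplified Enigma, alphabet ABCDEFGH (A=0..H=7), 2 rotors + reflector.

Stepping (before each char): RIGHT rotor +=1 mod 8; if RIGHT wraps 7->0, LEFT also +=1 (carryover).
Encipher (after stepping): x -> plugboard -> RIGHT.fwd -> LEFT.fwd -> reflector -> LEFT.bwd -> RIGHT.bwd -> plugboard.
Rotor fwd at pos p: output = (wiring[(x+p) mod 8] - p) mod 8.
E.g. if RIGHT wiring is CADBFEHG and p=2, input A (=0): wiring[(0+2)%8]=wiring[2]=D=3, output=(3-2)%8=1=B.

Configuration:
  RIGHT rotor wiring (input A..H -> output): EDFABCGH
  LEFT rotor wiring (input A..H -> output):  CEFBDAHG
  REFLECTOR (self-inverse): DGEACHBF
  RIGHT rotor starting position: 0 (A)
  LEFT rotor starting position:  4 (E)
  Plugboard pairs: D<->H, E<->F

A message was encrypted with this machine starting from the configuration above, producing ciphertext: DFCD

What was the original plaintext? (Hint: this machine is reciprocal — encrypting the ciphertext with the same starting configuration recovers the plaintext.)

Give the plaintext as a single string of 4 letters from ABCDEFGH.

Char 1 ('D'): step: R->1, L=4; D->plug->H->R->D->L->C->refl->E->L'->B->R'->E->plug->F
Char 2 ('F'): step: R->2, L=4; F->plug->E->R->E->L->G->refl->B->L'->G->R'->B->plug->B
Char 3 ('C'): step: R->3, L=4; C->plug->C->R->H->L->F->refl->H->L'->A->R'->G->plug->G
Char 4 ('D'): step: R->4, L=4; D->plug->H->R->E->L->G->refl->B->L'->G->R'->B->plug->B

Answer: FBGB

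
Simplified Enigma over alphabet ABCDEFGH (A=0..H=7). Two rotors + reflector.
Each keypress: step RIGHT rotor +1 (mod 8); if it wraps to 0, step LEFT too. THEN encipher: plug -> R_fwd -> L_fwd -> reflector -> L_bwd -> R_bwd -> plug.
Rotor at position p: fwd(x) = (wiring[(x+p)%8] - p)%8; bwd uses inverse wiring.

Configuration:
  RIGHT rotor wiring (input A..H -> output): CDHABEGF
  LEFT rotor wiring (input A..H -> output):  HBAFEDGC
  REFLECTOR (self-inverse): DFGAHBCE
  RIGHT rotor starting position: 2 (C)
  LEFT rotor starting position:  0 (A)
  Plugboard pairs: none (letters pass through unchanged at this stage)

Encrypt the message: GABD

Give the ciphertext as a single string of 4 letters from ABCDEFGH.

Answer: HCGF

Derivation:
Char 1 ('G'): step: R->3, L=0; G->plug->G->R->A->L->H->refl->E->L'->E->R'->H->plug->H
Char 2 ('A'): step: R->4, L=0; A->plug->A->R->F->L->D->refl->A->L'->C->R'->C->plug->C
Char 3 ('B'): step: R->5, L=0; B->plug->B->R->B->L->B->refl->F->L'->D->R'->G->plug->G
Char 4 ('D'): step: R->6, L=0; D->plug->D->R->F->L->D->refl->A->L'->C->R'->F->plug->F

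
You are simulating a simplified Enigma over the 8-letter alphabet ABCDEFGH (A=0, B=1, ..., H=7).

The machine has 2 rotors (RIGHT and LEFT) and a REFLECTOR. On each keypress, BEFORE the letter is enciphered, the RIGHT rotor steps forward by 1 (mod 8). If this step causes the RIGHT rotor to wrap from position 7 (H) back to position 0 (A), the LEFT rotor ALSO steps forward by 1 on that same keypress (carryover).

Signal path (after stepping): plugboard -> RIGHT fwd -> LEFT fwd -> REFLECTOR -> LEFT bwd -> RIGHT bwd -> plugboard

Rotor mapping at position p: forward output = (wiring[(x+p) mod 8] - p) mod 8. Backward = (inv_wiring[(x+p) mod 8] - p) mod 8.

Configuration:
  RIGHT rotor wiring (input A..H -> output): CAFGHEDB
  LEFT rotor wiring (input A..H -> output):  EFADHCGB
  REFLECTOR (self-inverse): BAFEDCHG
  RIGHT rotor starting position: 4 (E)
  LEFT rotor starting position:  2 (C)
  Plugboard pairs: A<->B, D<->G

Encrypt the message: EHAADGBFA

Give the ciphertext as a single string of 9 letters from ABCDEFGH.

Char 1 ('E'): step: R->5, L=2; E->plug->E->R->D->L->A->refl->B->L'->B->R'->G->plug->D
Char 2 ('H'): step: R->6, L=2; H->plug->H->R->G->L->C->refl->F->L'->C->R'->D->plug->G
Char 3 ('A'): step: R->7, L=2; A->plug->B->R->D->L->A->refl->B->L'->B->R'->C->plug->C
Char 4 ('A'): step: R->0, L->3 (L advanced); A->plug->B->R->A->L->A->refl->B->L'->F->R'->C->plug->C
Char 5 ('D'): step: R->1, L=3; D->plug->G->R->A->L->A->refl->B->L'->F->R'->C->plug->C
Char 6 ('G'): step: R->2, L=3; G->plug->D->R->C->L->H->refl->G->L'->E->R'->B->plug->A
Char 7 ('B'): step: R->3, L=3; B->plug->A->R->D->L->D->refl->E->L'->B->R'->C->plug->C
Char 8 ('F'): step: R->4, L=3; F->plug->F->R->E->L->G->refl->H->L'->C->R'->H->plug->H
Char 9 ('A'): step: R->5, L=3; A->plug->B->R->G->L->C->refl->F->L'->H->R'->A->plug->B

Answer: DGCCCACHB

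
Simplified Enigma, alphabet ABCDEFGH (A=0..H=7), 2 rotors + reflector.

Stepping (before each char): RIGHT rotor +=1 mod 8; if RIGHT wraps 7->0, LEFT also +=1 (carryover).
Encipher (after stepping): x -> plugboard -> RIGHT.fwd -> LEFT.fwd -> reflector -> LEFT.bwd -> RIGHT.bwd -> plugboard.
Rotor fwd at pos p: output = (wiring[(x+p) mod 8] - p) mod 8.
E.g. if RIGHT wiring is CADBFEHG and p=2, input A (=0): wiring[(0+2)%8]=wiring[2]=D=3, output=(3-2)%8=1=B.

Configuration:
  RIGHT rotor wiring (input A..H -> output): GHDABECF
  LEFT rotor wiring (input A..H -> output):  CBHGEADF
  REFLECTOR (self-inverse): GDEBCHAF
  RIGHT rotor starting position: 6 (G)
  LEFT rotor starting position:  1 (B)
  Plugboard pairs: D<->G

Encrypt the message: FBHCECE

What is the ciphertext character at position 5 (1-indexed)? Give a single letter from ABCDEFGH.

Char 1 ('F'): step: R->7, L=1; F->plug->F->R->C->L->F->refl->H->L'->E->R'->D->plug->G
Char 2 ('B'): step: R->0, L->2 (L advanced); B->plug->B->R->H->L->H->refl->F->L'->A->R'->D->plug->G
Char 3 ('H'): step: R->1, L=2; H->plug->H->R->F->L->D->refl->B->L'->E->R'->G->plug->D
Char 4 ('C'): step: R->2, L=2; C->plug->C->R->H->L->H->refl->F->L'->A->R'->E->plug->E
Char 5 ('E'): step: R->3, L=2; E->plug->E->R->C->L->C->refl->E->L'->B->R'->C->plug->C

C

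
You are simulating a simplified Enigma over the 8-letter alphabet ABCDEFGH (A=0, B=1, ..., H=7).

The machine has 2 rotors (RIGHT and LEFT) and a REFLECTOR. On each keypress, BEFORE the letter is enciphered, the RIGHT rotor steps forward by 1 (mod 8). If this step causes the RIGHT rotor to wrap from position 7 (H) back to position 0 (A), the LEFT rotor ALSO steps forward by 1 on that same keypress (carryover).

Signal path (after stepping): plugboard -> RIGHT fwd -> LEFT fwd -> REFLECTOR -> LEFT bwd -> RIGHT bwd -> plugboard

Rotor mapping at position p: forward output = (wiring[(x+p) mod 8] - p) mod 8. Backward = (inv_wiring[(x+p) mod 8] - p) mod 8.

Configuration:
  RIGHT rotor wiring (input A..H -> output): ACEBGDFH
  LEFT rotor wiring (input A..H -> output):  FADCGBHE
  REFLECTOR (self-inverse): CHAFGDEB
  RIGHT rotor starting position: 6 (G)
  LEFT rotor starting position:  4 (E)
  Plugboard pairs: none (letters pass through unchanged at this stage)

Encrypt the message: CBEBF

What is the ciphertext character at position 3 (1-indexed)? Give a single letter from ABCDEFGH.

Char 1 ('C'): step: R->7, L=4; C->plug->C->R->D->L->A->refl->C->L'->A->R'->A->plug->A
Char 2 ('B'): step: R->0, L->5 (L advanced); B->plug->B->R->C->L->H->refl->B->L'->H->R'->H->plug->H
Char 3 ('E'): step: R->1, L=5; E->plug->E->R->C->L->H->refl->B->L'->H->R'->H->plug->H

H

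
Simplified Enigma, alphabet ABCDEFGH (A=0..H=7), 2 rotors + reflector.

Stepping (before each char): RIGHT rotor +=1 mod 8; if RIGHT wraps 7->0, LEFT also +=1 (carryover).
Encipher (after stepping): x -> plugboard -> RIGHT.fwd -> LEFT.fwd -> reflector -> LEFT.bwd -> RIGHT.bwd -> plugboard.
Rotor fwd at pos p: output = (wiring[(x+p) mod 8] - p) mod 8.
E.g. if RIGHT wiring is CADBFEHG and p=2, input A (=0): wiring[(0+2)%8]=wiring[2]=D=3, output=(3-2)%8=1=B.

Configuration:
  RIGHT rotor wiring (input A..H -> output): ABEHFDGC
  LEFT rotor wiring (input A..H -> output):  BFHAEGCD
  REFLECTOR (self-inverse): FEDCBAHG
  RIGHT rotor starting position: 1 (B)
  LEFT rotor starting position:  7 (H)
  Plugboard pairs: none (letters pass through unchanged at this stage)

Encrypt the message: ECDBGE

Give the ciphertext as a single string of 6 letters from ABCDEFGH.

Char 1 ('E'): step: R->2, L=7; E->plug->E->R->E->L->B->refl->E->L'->A->R'->F->plug->F
Char 2 ('C'): step: R->3, L=7; C->plug->C->R->A->L->E->refl->B->L'->E->R'->A->plug->A
Char 3 ('D'): step: R->4, L=7; D->plug->D->R->G->L->H->refl->G->L'->C->R'->C->plug->C
Char 4 ('B'): step: R->5, L=7; B->plug->B->R->B->L->C->refl->D->L'->H->R'->F->plug->F
Char 5 ('G'): step: R->6, L=7; G->plug->G->R->H->L->D->refl->C->L'->B->R'->F->plug->F
Char 6 ('E'): step: R->7, L=7; E->plug->E->R->A->L->E->refl->B->L'->E->R'->G->plug->G

Answer: FACFFG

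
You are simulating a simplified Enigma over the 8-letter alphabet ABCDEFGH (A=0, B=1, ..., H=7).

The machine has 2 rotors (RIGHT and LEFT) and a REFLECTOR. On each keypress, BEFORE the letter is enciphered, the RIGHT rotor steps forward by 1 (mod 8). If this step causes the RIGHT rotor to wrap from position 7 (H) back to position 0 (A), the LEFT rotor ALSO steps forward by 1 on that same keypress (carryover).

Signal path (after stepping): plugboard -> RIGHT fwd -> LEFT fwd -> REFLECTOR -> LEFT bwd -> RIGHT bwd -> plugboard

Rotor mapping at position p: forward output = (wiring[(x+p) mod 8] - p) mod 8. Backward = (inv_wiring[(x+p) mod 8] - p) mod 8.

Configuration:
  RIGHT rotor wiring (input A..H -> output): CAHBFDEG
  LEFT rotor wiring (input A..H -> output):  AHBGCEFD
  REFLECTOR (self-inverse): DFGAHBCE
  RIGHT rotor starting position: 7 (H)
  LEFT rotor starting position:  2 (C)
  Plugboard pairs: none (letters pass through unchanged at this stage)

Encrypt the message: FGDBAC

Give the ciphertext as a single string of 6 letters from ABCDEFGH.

Answer: CEHGEA

Derivation:
Char 1 ('F'): step: R->0, L->3 (L advanced); F->plug->F->R->D->L->C->refl->G->L'->H->R'->C->plug->C
Char 2 ('G'): step: R->1, L=3; G->plug->G->R->F->L->F->refl->B->L'->C->R'->E->plug->E
Char 3 ('D'): step: R->2, L=3; D->plug->D->R->B->L->H->refl->E->L'->G->R'->H->plug->H
Char 4 ('B'): step: R->3, L=3; B->plug->B->R->C->L->B->refl->F->L'->F->R'->G->plug->G
Char 5 ('A'): step: R->4, L=3; A->plug->A->R->B->L->H->refl->E->L'->G->R'->E->plug->E
Char 6 ('C'): step: R->5, L=3; C->plug->C->R->B->L->H->refl->E->L'->G->R'->A->plug->A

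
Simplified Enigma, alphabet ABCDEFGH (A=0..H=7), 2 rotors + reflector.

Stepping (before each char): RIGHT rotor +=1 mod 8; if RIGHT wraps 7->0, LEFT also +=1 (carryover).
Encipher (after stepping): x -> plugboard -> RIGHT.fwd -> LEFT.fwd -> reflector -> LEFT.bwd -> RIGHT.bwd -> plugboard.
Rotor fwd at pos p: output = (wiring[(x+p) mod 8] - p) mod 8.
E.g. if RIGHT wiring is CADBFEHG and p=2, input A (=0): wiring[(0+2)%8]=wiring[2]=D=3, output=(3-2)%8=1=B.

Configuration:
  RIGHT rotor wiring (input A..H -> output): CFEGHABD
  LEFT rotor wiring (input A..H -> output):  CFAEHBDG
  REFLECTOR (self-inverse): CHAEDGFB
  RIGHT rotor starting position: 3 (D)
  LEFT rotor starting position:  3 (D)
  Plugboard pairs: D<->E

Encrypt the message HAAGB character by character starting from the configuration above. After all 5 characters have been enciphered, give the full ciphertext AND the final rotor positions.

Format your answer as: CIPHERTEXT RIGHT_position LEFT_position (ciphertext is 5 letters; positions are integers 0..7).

Char 1 ('H'): step: R->4, L=3; H->plug->H->R->C->L->G->refl->F->L'->H->R'->D->plug->E
Char 2 ('A'): step: R->5, L=3; A->plug->A->R->D->L->A->refl->C->L'->G->R'->C->plug->C
Char 3 ('A'): step: R->6, L=3; A->plug->A->R->D->L->A->refl->C->L'->G->R'->E->plug->D
Char 4 ('G'): step: R->7, L=3; G->plug->G->R->B->L->E->refl->D->L'->E->R'->A->plug->A
Char 5 ('B'): step: R->0, L->4 (L advanced); B->plug->B->R->F->L->B->refl->H->L'->C->R'->A->plug->A
Final: ciphertext=ECDAA, RIGHT=0, LEFT=4

Answer: ECDAA 0 4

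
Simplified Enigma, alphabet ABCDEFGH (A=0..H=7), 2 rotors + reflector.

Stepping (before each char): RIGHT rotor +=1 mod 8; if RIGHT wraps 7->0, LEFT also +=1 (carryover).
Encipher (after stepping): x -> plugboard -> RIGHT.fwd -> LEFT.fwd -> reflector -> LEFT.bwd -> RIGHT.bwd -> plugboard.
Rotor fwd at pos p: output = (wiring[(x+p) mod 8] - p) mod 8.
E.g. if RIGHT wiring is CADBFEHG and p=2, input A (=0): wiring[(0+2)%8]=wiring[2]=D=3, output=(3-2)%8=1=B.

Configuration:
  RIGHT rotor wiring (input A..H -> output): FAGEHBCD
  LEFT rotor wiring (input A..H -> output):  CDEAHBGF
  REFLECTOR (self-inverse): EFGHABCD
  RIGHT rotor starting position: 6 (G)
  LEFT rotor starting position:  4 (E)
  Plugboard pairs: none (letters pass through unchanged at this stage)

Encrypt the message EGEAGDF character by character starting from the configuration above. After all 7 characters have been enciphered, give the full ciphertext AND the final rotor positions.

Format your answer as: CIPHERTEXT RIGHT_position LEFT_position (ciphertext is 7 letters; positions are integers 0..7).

Answer: FBGDCFE 5 5

Derivation:
Char 1 ('E'): step: R->7, L=4; E->plug->E->R->F->L->H->refl->D->L'->A->R'->F->plug->F
Char 2 ('G'): step: R->0, L->5 (L advanced); G->plug->G->R->C->L->A->refl->E->L'->A->R'->B->plug->B
Char 3 ('E'): step: R->1, L=5; E->plug->E->R->A->L->E->refl->A->L'->C->R'->G->plug->G
Char 4 ('A'): step: R->2, L=5; A->plug->A->R->E->L->G->refl->C->L'->H->R'->D->plug->D
Char 5 ('G'): step: R->3, L=5; G->plug->G->R->F->L->H->refl->D->L'->G->R'->C->plug->C
Char 6 ('D'): step: R->4, L=5; D->plug->D->R->H->L->C->refl->G->L'->E->R'->F->plug->F
Char 7 ('F'): step: R->5, L=5; F->plug->F->R->B->L->B->refl->F->L'->D->R'->E->plug->E
Final: ciphertext=FBGDCFE, RIGHT=5, LEFT=5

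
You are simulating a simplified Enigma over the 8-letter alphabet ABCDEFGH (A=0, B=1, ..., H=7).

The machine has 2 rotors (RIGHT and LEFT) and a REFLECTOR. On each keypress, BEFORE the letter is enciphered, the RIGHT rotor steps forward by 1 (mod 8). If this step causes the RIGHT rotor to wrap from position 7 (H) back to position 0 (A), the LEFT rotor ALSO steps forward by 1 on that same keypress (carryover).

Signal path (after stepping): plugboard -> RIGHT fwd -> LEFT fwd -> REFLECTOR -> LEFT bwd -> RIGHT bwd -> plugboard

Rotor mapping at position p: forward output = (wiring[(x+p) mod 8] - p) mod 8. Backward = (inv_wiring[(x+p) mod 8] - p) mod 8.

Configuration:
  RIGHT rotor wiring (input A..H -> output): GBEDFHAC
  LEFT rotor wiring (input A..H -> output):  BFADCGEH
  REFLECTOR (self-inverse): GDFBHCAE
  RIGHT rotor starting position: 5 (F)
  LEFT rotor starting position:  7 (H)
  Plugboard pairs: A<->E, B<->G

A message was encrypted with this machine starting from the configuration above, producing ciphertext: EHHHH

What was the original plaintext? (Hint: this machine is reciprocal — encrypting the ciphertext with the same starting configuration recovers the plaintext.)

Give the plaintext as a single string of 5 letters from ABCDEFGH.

Answer: CGACA

Derivation:
Char 1 ('E'): step: R->6, L=7; E->plug->A->R->C->L->G->refl->A->L'->A->R'->C->plug->C
Char 2 ('H'): step: R->7, L=7; H->plug->H->R->B->L->C->refl->F->L'->H->R'->B->plug->G
Char 3 ('H'): step: R->0, L->0 (L advanced); H->plug->H->R->C->L->A->refl->G->L'->F->R'->E->plug->A
Char 4 ('H'): step: R->1, L=0; H->plug->H->R->F->L->G->refl->A->L'->C->R'->C->plug->C
Char 5 ('H'): step: R->2, L=0; H->plug->H->R->H->L->H->refl->E->L'->G->R'->E->plug->A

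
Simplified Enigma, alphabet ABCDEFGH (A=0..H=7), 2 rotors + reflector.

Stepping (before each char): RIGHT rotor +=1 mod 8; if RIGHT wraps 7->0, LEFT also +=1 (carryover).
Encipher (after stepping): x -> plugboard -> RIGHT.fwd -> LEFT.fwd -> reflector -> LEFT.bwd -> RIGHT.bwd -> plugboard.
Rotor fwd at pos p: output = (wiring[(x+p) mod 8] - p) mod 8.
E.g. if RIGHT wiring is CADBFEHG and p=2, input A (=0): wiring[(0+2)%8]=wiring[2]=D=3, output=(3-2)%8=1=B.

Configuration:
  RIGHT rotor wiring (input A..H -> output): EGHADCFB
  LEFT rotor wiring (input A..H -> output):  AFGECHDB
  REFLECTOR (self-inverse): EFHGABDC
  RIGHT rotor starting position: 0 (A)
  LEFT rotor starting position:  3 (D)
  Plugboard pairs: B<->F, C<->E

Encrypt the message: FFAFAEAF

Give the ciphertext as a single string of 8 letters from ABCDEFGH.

Char 1 ('F'): step: R->1, L=3; F->plug->B->R->G->L->C->refl->H->L'->B->R'->E->plug->C
Char 2 ('F'): step: R->2, L=3; F->plug->B->R->G->L->C->refl->H->L'->B->R'->C->plug->E
Char 3 ('A'): step: R->3, L=3; A->plug->A->R->F->L->F->refl->B->L'->A->R'->B->plug->F
Char 4 ('F'): step: R->4, L=3; F->plug->B->R->G->L->C->refl->H->L'->B->R'->C->plug->E
Char 5 ('A'): step: R->5, L=3; A->plug->A->R->F->L->F->refl->B->L'->A->R'->B->plug->F
Char 6 ('E'): step: R->6, L=3; E->plug->C->R->G->L->C->refl->H->L'->B->R'->E->plug->C
Char 7 ('A'): step: R->7, L=3; A->plug->A->R->C->L->E->refl->A->L'->D->R'->G->plug->G
Char 8 ('F'): step: R->0, L->4 (L advanced); F->plug->B->R->G->L->C->refl->H->L'->C->R'->F->plug->B

Answer: CEFEFCGB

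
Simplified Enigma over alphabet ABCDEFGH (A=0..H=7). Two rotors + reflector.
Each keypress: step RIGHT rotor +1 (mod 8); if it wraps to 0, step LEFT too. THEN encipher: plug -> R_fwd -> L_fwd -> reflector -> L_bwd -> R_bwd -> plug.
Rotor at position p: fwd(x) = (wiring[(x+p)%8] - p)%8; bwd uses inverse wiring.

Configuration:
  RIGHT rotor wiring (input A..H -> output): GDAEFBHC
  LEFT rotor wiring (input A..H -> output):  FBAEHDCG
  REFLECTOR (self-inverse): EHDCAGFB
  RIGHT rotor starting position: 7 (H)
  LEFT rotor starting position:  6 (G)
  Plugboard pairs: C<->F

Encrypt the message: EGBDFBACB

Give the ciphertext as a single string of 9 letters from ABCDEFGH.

Char 1 ('E'): step: R->0, L->7 (L advanced); E->plug->E->R->F->L->A->refl->E->L'->G->R'->A->plug->A
Char 2 ('G'): step: R->1, L=7; G->plug->G->R->B->L->G->refl->F->L'->E->R'->D->plug->D
Char 3 ('B'): step: R->2, L=7; B->plug->B->R->C->L->C->refl->D->L'->H->R'->D->plug->D
Char 4 ('D'): step: R->3, L=7; D->plug->D->R->E->L->F->refl->G->L'->B->R'->A->plug->A
Char 5 ('F'): step: R->4, L=7; F->plug->C->R->D->L->B->refl->H->L'->A->R'->H->plug->H
Char 6 ('B'): step: R->5, L=7; B->plug->B->R->C->L->C->refl->D->L'->H->R'->G->plug->G
Char 7 ('A'): step: R->6, L=7; A->plug->A->R->B->L->G->refl->F->L'->E->R'->B->plug->B
Char 8 ('C'): step: R->7, L=7; C->plug->F->R->G->L->E->refl->A->L'->F->R'->E->plug->E
Char 9 ('B'): step: R->0, L->0 (L advanced); B->plug->B->R->D->L->E->refl->A->L'->C->R'->H->plug->H

Answer: ADDAHGBEH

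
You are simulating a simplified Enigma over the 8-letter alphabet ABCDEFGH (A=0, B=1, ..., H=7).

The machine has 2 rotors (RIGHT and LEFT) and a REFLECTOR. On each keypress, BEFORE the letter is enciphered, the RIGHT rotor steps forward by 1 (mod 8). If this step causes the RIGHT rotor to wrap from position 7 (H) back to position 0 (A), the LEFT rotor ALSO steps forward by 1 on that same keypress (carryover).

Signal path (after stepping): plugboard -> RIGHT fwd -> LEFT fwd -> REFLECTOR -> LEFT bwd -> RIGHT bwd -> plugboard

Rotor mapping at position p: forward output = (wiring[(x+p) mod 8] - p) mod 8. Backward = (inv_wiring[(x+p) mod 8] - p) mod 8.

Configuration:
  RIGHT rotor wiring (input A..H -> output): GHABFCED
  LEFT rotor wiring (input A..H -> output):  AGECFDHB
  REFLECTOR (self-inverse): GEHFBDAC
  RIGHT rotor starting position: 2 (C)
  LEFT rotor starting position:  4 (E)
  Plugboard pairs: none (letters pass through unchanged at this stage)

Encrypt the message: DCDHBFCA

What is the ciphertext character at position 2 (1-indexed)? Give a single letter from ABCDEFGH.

Char 1 ('D'): step: R->3, L=4; D->plug->D->R->B->L->H->refl->C->L'->F->R'->H->plug->H
Char 2 ('C'): step: R->4, L=4; C->plug->C->R->A->L->B->refl->E->L'->E->R'->G->plug->G

G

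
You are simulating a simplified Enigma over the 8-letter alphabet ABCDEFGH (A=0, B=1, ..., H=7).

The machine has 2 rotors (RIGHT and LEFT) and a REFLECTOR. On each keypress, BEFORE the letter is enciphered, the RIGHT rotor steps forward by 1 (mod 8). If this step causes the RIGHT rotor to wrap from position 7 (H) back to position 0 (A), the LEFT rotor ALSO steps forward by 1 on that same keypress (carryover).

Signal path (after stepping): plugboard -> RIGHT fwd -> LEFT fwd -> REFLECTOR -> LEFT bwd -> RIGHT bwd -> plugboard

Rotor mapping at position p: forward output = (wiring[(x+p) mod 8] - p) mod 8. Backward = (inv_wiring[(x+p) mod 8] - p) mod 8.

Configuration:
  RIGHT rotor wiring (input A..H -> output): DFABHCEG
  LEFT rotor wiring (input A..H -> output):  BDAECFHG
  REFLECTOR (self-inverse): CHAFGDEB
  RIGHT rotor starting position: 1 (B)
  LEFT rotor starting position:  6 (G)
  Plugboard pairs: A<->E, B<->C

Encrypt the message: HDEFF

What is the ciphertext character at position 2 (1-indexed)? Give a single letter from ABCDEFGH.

Char 1 ('H'): step: R->2, L=6; H->plug->H->R->D->L->F->refl->D->L'->C->R'->E->plug->A
Char 2 ('D'): step: R->3, L=6; D->plug->D->R->B->L->A->refl->C->L'->E->R'->B->plug->C

C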